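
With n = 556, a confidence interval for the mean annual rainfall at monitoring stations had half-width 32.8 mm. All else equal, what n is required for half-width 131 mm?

Margin of error scales as 1/√n, so n₂ = n₁·(E₁/E₂)².
n₂ = 556 × (32.8/131)² = 556 × 0.06269 = 34.86
Round up: n₂ = 35.

35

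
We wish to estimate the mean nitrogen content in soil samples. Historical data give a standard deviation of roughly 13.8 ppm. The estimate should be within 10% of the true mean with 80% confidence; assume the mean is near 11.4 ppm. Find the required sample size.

For a mean, the margin of error is E = z·σ/√n, so n = (zσ/E)².
At 80% confidence, z = 1.282.
E = 10% of 11.4 = 1.14 ppm.
n = (1.282 × 13.8 / 1.14)² = 240.84
Round up: n = 241.

241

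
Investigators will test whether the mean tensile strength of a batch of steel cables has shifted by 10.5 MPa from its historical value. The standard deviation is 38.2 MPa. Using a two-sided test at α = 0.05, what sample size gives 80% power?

For a one-sample z-test, n = ((z_{α/2} + z_β)·σ/δ)².
z_{α/2} = 1.960 (two-sided α = 0.05); z_β = 0.842 (power 80% → β = 0.2).
n = (2.802 × 38.2 / 10.5)² = 103.92
Round up: n = 104.

n = 104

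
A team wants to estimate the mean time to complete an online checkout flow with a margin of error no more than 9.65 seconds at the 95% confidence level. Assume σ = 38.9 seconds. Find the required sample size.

For a mean, the margin of error is E = z·σ/√n, so n = (zσ/E)².
At 95% confidence, z = 1.960.
n = (1.960 × 38.9 / 9.65)² = 62.42
Round up: n = 63.

63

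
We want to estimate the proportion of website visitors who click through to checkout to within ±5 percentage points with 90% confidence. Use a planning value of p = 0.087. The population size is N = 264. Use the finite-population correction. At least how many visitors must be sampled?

For a proportion with margin E = 0.05 at 90% confidence, z = 1.645.
n = p̂(1−p̂)(z/E)² = 0.087 × 0.913 × (1.645/0.05)² = 85.98 — call this n₀.
Finite-population correction with N = 264: n = n₀ / (1 + (n₀−1)/N) = 85.98 / 1.322 = 65.04
Round up: n = 66.

66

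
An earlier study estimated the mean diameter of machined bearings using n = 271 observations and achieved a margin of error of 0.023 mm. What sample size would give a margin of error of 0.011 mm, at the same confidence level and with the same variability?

n = 1185

Margin of error scales as 1/√n, so n₂ = n₁·(E₁/E₂)².
n₂ = 271 × (0.023/0.011)² = 271 × 4.372 = 1184.81
Round up: n₂ = 1185.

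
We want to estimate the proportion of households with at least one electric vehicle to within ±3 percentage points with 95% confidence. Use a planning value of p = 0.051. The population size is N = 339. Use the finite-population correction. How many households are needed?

For a proportion with margin E = 0.03 at 95% confidence, z = 1.960.
n = p̂(1−p̂)(z/E)² = 0.051 × 0.949 × (1.960/0.03)² = 206.59 — call this n₀.
Finite-population correction with N = 339: n = n₀ / (1 + (n₀−1)/N) = 206.59 / 1.606 = 128.64
Round up: n = 129.

n = 129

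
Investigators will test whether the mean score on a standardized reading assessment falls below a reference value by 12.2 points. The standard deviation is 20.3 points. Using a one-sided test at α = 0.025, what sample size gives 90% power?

For a one-sample z-test, n = ((z_α + z_β)·σ/δ)².
z_α = 1.960 (one-sided α = 0.025); z_β = 1.282 (power 90% → β = 0.1).
n = (3.242 × 20.3 / 12.2)² = 29.10
Round up: n = 30.

30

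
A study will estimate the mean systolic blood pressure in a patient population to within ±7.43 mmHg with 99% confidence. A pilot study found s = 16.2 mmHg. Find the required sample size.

For a mean, the margin of error is E = z·σ/√n, so n = (zσ/E)².
At 99% confidence, z = 2.576.
n = (2.576 × 16.2 / 7.43)² = 31.55
Round up: n = 32.

32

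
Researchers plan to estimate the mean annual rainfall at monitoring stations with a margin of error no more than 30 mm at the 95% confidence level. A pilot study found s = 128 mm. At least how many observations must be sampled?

For a mean, the margin of error is E = z·σ/√n, so n = (zσ/E)².
At 95% confidence, z = 1.960.
n = (1.960 × 128 / 30)² = 69.93
Round up: n = 70.

70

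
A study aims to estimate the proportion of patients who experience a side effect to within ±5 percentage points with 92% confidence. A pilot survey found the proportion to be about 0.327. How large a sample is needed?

For a proportion with margin E = 0.05 at 92% confidence, z = 1.751.
n = p̂(1−p̂)(z/E)² = 0.327 × 0.673 × (1.751/0.05)² = 269.90
Round up: n = 270.

270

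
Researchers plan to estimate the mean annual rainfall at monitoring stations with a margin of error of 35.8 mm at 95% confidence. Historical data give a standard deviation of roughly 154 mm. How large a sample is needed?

n = 72

For a mean, the margin of error is E = z·σ/√n, so n = (zσ/E)².
At 95% confidence, z = 1.960.
n = (1.960 × 154 / 35.8)² = 71.09
Round up: n = 72.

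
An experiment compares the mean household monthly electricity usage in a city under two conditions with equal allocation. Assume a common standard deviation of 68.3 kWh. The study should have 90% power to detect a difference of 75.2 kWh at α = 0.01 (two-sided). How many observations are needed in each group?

For two equal groups, n per group = 2·((z_{α/2} + z_β)·σ/δ)².
z_{α/2} = 2.576; z_β = 1.282 (power 90%).
n = 2 × (3.858 × 68.3 / 75.2)² = 2 × 12.28 = 24.56
Round up: n = 25 per group.

25 per group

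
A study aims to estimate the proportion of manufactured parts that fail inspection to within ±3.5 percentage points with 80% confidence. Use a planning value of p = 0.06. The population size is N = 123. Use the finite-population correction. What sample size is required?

For a proportion with margin E = 0.035 at 80% confidence, z = 1.282.
n = p̂(1−p̂)(z/E)² = 0.06 × 0.94 × (1.282/0.035)² = 75.67 — call this n₀.
Finite-population correction with N = 123: n = n₀ / (1 + (n₀−1)/N) = 75.67 / 1.607 = 47.09
Round up: n = 48.

48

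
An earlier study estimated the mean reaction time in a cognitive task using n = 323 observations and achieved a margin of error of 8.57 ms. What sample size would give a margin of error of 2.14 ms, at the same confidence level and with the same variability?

Margin of error scales as 1/√n, so n₂ = n₁·(E₁/E₂)².
n₂ = 323 × (8.57/2.14)² = 323 × 16.04 = 5180.92
Round up: n₂ = 5181.

n = 5181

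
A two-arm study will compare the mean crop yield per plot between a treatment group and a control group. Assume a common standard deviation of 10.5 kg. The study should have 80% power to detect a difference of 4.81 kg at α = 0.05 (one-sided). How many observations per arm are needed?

For two equal groups, n per group = 2·((z_α + z_β)·σ/δ)².
z_α = 1.645; z_β = 0.842 (power 80%).
n = 2 × (2.487 × 10.5 / 4.81)² = 2 × 29.47 = 58.94
Round up: n = 59 per group.

59 per group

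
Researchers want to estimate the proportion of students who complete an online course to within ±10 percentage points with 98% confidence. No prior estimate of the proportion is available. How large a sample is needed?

136

For a proportion with margin E = 0.1 at 98% confidence, z = 2.326.
With no prior estimate, use p = 0.5, which maximizes p(1−p) at 0.25.
n = 0.25 × (z/E)² = 0.25 × (2.326/0.1)² = 135.26
Round up: n = 136.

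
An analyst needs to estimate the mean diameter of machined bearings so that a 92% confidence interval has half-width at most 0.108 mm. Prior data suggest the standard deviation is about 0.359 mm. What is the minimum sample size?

For a mean, the margin of error is E = z·σ/√n, so n = (zσ/E)².
At 92% confidence, z = 1.751.
n = (1.751 × 0.359 / 0.108)² = 33.88
Round up: n = 34.

n = 34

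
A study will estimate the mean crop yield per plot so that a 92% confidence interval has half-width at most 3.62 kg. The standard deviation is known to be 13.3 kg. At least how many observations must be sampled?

42

For a mean, the margin of error is E = z·σ/√n, so n = (zσ/E)².
At 92% confidence, z = 1.751.
n = (1.751 × 13.3 / 3.62)² = 41.39
Round up: n = 42.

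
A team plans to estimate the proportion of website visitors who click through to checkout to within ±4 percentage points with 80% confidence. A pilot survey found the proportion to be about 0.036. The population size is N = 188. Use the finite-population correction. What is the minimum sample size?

For a proportion with margin E = 0.04 at 80% confidence, z = 1.282.
n = p̂(1−p̂)(z/E)² = 0.036 × 0.964 × (1.282/0.04)² = 35.65 — call this n₀.
Finite-population correction with N = 188: n = n₀ / (1 + (n₀−1)/N) = 35.65 / 1.184 = 30.11
Round up: n = 31.

31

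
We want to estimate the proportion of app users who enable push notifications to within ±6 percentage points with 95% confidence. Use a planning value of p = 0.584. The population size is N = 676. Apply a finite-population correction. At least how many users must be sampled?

188

For a proportion with margin E = 0.06 at 95% confidence, z = 1.960.
n = p̂(1−p̂)(z/E)² = 0.584 × 0.416 × (1.960/0.06)² = 259.25 — call this n₀.
Finite-population correction with N = 676: n = n₀ / (1 + (n₀−1)/N) = 259.25 / 1.382 = 187.59
Round up: n = 188.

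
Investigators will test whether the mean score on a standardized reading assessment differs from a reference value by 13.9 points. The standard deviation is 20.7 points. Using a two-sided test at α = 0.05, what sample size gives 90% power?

For a one-sample z-test, n = ((z_{α/2} + z_β)·σ/δ)².
z_{α/2} = 1.960 (two-sided α = 0.05); z_β = 1.282 (power 90% → β = 0.1).
n = (3.242 × 20.7 / 13.9)² = 23.31
Round up: n = 24.

24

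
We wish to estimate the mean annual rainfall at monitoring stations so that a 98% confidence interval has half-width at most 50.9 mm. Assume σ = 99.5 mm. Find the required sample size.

21

For a mean, the margin of error is E = z·σ/√n, so n = (zσ/E)².
At 98% confidence, z = 2.326.
n = (2.326 × 99.5 / 50.9)² = 20.67
Round up: n = 21.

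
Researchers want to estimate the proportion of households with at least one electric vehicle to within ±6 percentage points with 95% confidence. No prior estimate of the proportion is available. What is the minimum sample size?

267

For a proportion with margin E = 0.06 at 95% confidence, z = 1.960.
With no prior estimate, use p = 0.5, which maximizes p(1−p) at 0.25.
n = 0.25 × (z/E)² = 0.25 × (1.960/0.06)² = 266.78
Round up: n = 267.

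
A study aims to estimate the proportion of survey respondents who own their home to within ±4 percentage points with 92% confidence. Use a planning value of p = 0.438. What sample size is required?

n = 472

For a proportion with margin E = 0.04 at 92% confidence, z = 1.751.
n = p̂(1−p̂)(z/E)² = 0.438 × 0.562 × (1.751/0.04)² = 471.70
Round up: n = 472.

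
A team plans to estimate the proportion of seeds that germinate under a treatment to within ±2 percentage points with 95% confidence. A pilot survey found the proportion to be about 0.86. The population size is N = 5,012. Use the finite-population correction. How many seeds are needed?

940

For a proportion with margin E = 0.02 at 95% confidence, z = 1.960.
n = p̂(1−p̂)(z/E)² = 0.86 × 0.14 × (1.960/0.02)² = 1156.32 — call this n₀.
Finite-population correction with N = 5,012: n = n₀ / (1 + (n₀−1)/N) = 1156.32 / 1.231 = 939.33
Round up: n = 940.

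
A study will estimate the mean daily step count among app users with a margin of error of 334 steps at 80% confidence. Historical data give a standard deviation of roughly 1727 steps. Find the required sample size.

44

For a mean, the margin of error is E = z·σ/√n, so n = (zσ/E)².
At 80% confidence, z = 1.282.
n = (1.282 × 1727 / 334)² = 43.94
Round up: n = 44.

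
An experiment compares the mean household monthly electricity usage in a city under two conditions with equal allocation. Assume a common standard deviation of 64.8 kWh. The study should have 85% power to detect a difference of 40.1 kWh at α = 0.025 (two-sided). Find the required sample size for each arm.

57 per group

For two equal groups, n per group = 2·((z_{α/2} + z_β)·σ/δ)².
z_{α/2} = 2.241; z_β = 1.036 (power 85%).
n = 2 × (3.277 × 64.8 / 40.1)² = 2 × 28.04 = 56.08
Round up: n = 57 per group.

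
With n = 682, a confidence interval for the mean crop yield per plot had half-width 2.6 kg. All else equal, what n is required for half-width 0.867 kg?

6134

Margin of error scales as 1/√n, so n₂ = n₁·(E₁/E₂)².
n₂ = 682 × (2.6/0.867)² = 682 × 8.993 = 6133.23
Round up: n₂ = 6134.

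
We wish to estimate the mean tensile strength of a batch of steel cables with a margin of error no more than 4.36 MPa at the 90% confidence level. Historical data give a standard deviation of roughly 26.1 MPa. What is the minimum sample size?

97

For a mean, the margin of error is E = z·σ/√n, so n = (zσ/E)².
At 90% confidence, z = 1.645.
n = (1.645 × 26.1 / 4.36)² = 96.97
Round up: n = 97.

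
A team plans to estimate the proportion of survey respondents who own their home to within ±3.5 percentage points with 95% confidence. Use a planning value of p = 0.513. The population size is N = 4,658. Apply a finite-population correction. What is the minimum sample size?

For a proportion with margin E = 0.035 at 95% confidence, z = 1.960.
n = p̂(1−p̂)(z/E)² = 0.513 × 0.487 × (1.960/0.035)² = 783.47 — call this n₀.
Finite-population correction with N = 4,658: n = n₀ / (1 + (n₀−1)/N) = 783.47 / 1.168 = 670.78
Round up: n = 671.

671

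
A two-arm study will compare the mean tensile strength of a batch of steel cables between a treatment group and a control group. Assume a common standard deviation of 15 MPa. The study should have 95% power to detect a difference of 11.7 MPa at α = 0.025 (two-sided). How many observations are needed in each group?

For two equal groups, n per group = 2·((z_{α/2} + z_β)·σ/δ)².
z_{α/2} = 2.241; z_β = 1.645 (power 95%).
n = 2 × (3.886 × 15 / 11.7)² = 2 × 24.82 = 49.64
Round up: n = 50 per group.

50 per group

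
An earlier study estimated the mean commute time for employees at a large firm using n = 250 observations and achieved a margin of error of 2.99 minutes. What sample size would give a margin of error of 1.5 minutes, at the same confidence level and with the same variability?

994

Margin of error scales as 1/√n, so n₂ = n₁·(E₁/E₂)².
n₂ = 250 × (2.99/1.5)² = 250 × 3.973 = 993.25
Round up: n₂ = 994.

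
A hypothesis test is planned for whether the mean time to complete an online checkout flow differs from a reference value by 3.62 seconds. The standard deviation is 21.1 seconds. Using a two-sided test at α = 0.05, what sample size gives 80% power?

267

For a one-sample z-test, n = ((z_{α/2} + z_β)·σ/δ)².
z_{α/2} = 1.960 (two-sided α = 0.05); z_β = 0.842 (power 80% → β = 0.2).
n = (2.802 × 21.1 / 3.62)² = 266.74
Round up: n = 267.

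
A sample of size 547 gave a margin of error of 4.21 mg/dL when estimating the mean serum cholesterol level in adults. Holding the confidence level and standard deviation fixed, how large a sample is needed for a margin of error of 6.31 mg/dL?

244

Margin of error scales as 1/√n, so n₂ = n₁·(E₁/E₂)².
n₂ = 547 × (4.21/6.31)² = 547 × 0.4451 = 243.47
Round up: n₂ = 244.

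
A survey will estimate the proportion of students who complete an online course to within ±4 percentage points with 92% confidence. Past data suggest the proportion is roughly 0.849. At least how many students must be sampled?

246

For a proportion with margin E = 0.04 at 92% confidence, z = 1.751.
n = p̂(1−p̂)(z/E)² = 0.849 × 0.151 × (1.751/0.04)² = 245.66
Round up: n = 246.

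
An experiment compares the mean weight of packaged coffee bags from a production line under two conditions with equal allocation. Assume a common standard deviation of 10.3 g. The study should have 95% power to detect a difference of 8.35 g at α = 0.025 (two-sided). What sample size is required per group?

For two equal groups, n per group = 2·((z_{α/2} + z_β)·σ/δ)².
z_{α/2} = 2.241; z_β = 1.645 (power 95%).
n = 2 × (3.886 × 10.3 / 8.35)² = 2 × 22.98 = 45.96
Round up: n = 46 per group.

46 per group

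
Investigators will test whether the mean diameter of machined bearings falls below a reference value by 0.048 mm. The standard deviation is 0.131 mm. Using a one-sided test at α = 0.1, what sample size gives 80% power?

For a one-sample z-test, n = ((z_α + z_β)·σ/δ)².
z_α = 1.282 (one-sided α = 0.1); z_β = 0.842 (power 80% → β = 0.2).
n = (2.124 × 0.131 / 0.048)² = 33.60
Round up: n = 34.

34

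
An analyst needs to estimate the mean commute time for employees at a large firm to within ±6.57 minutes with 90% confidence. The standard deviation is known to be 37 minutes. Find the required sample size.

For a mean, the margin of error is E = z·σ/√n, so n = (zσ/E)².
At 90% confidence, z = 1.645.
n = (1.645 × 37 / 6.57)² = 85.82
Round up: n = 86.

86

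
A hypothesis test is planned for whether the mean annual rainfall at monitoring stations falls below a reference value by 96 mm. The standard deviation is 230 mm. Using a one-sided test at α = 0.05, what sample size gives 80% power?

For a one-sample z-test, n = ((z_α + z_β)·σ/δ)².
z_α = 1.645 (one-sided α = 0.05); z_β = 0.842 (power 80% → β = 0.2).
n = (2.487 × 230 / 96)² = 35.50
Round up: n = 36.

36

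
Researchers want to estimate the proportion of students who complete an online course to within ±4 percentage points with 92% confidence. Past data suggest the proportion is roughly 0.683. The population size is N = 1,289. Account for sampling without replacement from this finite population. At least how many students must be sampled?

315

For a proportion with margin E = 0.04 at 92% confidence, z = 1.751.
n = p̂(1−p̂)(z/E)² = 0.683 × 0.317 × (1.751/0.04)² = 414.89 — call this n₀.
Finite-population correction with N = 1,289: n = n₀ / (1 + (n₀−1)/N) = 414.89 / 1.321 = 314.07
Round up: n = 315.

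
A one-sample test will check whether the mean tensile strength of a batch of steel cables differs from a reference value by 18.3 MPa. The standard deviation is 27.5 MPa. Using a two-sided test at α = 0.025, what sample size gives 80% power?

For a one-sample z-test, n = ((z_{α/2} + z_β)·σ/δ)².
z_{α/2} = 2.241 (two-sided α = 0.025); z_β = 0.842 (power 80% → β = 0.2).
n = (3.083 × 27.5 / 18.3)² = 21.46
Round up: n = 22.

22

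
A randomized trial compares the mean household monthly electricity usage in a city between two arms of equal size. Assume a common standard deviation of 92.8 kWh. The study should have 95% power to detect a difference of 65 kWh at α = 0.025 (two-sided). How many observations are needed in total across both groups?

For two equal groups, n per group = 2·((z_{α/2} + z_β)·σ/δ)².
z_{α/2} = 2.241; z_β = 1.645 (power 95%).
n = 2 × (3.886 × 92.8 / 65)² = 2 × 30.78 = 61.56
Round up: n = 62 per group.
Total across both groups: 2 × 62 = 124.

124 total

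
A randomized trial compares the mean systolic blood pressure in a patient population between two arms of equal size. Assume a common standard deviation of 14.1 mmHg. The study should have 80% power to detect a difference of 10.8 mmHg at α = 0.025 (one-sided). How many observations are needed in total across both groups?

54 total

For two equal groups, n per group = 2·((z_α + z_β)·σ/δ)².
z_α = 1.960; z_β = 0.842 (power 80%).
n = 2 × (2.802 × 14.1 / 10.8)² = 2 × 13.38 = 26.76
Round up: n = 27 per group.
Total across both groups: 2 × 27 = 54.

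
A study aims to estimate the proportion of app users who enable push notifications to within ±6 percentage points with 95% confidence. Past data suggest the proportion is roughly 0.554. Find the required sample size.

264

For a proportion with margin E = 0.06 at 95% confidence, z = 1.960.
n = p̂(1−p̂)(z/E)² = 0.554 × 0.446 × (1.960/0.06)² = 263.67
Round up: n = 264.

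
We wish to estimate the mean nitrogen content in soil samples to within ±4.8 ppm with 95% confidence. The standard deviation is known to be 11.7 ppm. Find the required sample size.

23

For a mean, the margin of error is E = z·σ/√n, so n = (zσ/E)².
At 95% confidence, z = 1.960.
n = (1.960 × 11.7 / 4.8)² = 22.82
Round up: n = 23.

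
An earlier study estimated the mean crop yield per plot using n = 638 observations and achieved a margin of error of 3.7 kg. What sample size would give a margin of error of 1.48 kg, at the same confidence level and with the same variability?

Margin of error scales as 1/√n, so n₂ = n₁·(E₁/E₂)².
n₂ = 638 × (3.7/1.48)² = 638 × 6.25 = 3987.50
Round up: n₂ = 3988.

3988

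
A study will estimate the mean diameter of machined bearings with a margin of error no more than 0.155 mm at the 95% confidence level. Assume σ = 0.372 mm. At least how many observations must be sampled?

For a mean, the margin of error is E = z·σ/√n, so n = (zσ/E)².
At 95% confidence, z = 1.960.
n = (1.960 × 0.372 / 0.155)² = 22.13
Round up: n = 23.

n = 23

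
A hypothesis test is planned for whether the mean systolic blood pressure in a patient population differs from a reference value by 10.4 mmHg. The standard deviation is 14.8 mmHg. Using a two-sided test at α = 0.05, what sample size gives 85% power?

19

For a one-sample z-test, n = ((z_{α/2} + z_β)·σ/δ)².
z_{α/2} = 1.960 (two-sided α = 0.05); z_β = 1.036 (power 85% → β = 0.15).
n = (2.996 × 14.8 / 10.4)² = 18.18
Round up: n = 19.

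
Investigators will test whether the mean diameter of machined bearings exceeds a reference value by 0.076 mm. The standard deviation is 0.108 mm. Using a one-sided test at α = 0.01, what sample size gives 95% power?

For a one-sample z-test, n = ((z_α + z_β)·σ/δ)².
z_α = 2.326 (one-sided α = 0.01); z_β = 1.645 (power 95% → β = 0.05).
n = (3.971 × 0.108 / 0.076)² = 31.84
Round up: n = 32.

n = 32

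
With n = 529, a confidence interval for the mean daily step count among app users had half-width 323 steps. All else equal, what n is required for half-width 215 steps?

1194

Margin of error scales as 1/√n, so n₂ = n₁·(E₁/E₂)².
n₂ = 529 × (323/215)² = 529 × 2.257 = 1193.95
Round up: n₂ = 1194.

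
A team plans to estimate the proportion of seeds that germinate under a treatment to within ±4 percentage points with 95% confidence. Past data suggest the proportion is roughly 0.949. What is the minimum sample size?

117

For a proportion with margin E = 0.04 at 95% confidence, z = 1.960.
n = p̂(1−p̂)(z/E)² = 0.949 × 0.051 × (1.960/0.04)² = 116.21
Round up: n = 117.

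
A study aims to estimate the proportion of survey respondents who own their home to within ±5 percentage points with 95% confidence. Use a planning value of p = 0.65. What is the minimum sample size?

n = 350

For a proportion with margin E = 0.05 at 95% confidence, z = 1.960.
n = p̂(1−p̂)(z/E)² = 0.65 × 0.35 × (1.960/0.05)² = 349.59
Round up: n = 350.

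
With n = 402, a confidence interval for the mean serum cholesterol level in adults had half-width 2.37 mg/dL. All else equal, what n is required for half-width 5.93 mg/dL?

Margin of error scales as 1/√n, so n₂ = n₁·(E₁/E₂)².
n₂ = 402 × (2.37/5.93)² = 402 × 0.1597 = 64.20
Round up: n₂ = 65.

65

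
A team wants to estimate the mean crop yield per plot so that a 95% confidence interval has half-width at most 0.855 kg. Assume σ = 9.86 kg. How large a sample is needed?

For a mean, the margin of error is E = z·σ/√n, so n = (zσ/E)².
At 95% confidence, z = 1.960.
n = (1.960 × 9.86 / 0.855)² = 510.90
Round up: n = 511.

511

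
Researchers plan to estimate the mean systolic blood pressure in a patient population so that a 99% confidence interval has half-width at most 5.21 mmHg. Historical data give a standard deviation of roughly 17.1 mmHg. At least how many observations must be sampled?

72

For a mean, the margin of error is E = z·σ/√n, so n = (zσ/E)².
At 99% confidence, z = 2.576.
n = (2.576 × 17.1 / 5.21)² = 71.48
Round up: n = 72.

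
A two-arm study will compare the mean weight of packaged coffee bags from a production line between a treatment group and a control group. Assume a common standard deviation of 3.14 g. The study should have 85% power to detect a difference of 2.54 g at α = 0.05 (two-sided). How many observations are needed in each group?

28 per group

For two equal groups, n per group = 2·((z_{α/2} + z_β)·σ/δ)².
z_{α/2} = 1.960; z_β = 1.036 (power 85%).
n = 2 × (2.996 × 3.14 / 2.54)² = 2 × 13.72 = 27.44
Round up: n = 28 per group.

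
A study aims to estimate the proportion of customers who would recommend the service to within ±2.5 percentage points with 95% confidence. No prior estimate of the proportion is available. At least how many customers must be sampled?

For a proportion with margin E = 0.025 at 95% confidence, z = 1.960.
With no prior estimate, use p = 0.5, which maximizes p(1−p) at 0.25.
n = 0.25 × (z/E)² = 0.25 × (1.960/0.025)² = 1536.64
Round up: n = 1537.

1537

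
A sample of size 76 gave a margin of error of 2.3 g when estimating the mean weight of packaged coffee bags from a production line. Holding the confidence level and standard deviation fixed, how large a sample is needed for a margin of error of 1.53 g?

n = 172

Margin of error scales as 1/√n, so n₂ = n₁·(E₁/E₂)².
n₂ = 76 × (2.3/1.53)² = 76 × 2.26 = 171.76
Round up: n₂ = 172.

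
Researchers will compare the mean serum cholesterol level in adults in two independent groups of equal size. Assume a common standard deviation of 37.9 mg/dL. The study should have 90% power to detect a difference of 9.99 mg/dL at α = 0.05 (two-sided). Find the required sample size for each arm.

303 per group

For two equal groups, n per group = 2·((z_{α/2} + z_β)·σ/δ)².
z_{α/2} = 1.960; z_β = 1.282 (power 90%).
n = 2 × (3.242 × 37.9 / 9.99)² = 2 × 151.28 = 302.56
Round up: n = 303 per group.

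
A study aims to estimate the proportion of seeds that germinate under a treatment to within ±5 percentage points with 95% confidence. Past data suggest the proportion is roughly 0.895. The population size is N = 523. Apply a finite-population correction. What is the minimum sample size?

n = 114

For a proportion with margin E = 0.05 at 95% confidence, z = 1.960.
n = p̂(1−p̂)(z/E)² = 0.895 × 0.105 × (1.960/0.05)² = 144.41 — call this n₀.
Finite-population correction with N = 523: n = n₀ / (1 + (n₀−1)/N) = 144.41 / 1.274 = 113.35
Round up: n = 114.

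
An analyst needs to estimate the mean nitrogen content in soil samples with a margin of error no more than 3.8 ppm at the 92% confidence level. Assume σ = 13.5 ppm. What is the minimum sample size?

For a mean, the margin of error is E = z·σ/√n, so n = (zσ/E)².
At 92% confidence, z = 1.751.
n = (1.751 × 13.5 / 3.8)² = 38.70
Round up: n = 39.

n = 39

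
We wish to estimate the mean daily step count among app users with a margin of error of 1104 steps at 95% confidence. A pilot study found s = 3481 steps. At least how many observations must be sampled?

For a mean, the margin of error is E = z·σ/√n, so n = (zσ/E)².
At 95% confidence, z = 1.960.
n = (1.960 × 3481 / 1104)² = 38.19
Round up: n = 39.

39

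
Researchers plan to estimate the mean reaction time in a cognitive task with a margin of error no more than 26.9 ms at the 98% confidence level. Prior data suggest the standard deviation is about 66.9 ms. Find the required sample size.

For a mean, the margin of error is E = z·σ/√n, so n = (zσ/E)².
At 98% confidence, z = 2.326.
n = (2.326 × 66.9 / 26.9)² = 33.46
Round up: n = 34.

34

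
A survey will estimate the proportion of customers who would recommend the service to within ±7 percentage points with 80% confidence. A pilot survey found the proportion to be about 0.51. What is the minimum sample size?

For a proportion with margin E = 0.07 at 80% confidence, z = 1.282.
n = p̂(1−p̂)(z/E)² = 0.51 × 0.49 × (1.282/0.07)² = 83.82
Round up: n = 84.

84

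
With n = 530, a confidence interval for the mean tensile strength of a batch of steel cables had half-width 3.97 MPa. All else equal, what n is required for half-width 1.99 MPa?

2110

Margin of error scales as 1/√n, so n₂ = n₁·(E₁/E₂)².
n₂ = 530 × (3.97/1.99)² = 530 × 3.98 = 2109.40
Round up: n₂ = 2110.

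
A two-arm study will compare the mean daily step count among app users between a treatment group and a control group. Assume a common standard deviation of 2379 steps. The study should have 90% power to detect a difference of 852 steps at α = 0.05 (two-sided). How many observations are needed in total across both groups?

For two equal groups, n per group = 2·((z_{α/2} + z_β)·σ/δ)².
z_{α/2} = 1.960; z_β = 1.282 (power 90%).
n = 2 × (3.242 × 2379 / 852)² = 2 × 81.95 = 163.90
Round up: n = 164 per group.
Total across both groups: 2 × 164 = 328.

328 total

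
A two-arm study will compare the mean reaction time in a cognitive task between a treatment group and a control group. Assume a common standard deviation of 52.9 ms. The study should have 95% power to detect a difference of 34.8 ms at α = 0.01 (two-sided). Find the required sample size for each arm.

83 per group

For two equal groups, n per group = 2·((z_{α/2} + z_β)·σ/δ)².
z_{α/2} = 2.576; z_β = 1.645 (power 95%).
n = 2 × (4.221 × 52.9 / 34.8)² = 2 × 41.17 = 82.34
Round up: n = 83 per group.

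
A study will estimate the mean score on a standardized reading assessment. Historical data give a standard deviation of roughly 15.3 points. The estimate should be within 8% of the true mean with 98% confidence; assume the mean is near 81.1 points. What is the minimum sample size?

For a mean, the margin of error is E = z·σ/√n, so n = (zσ/E)².
At 98% confidence, z = 2.326.
E = 8% of 81.1 = 6.488 points.
n = (2.326 × 15.3 / 6.488)² = 30.09
Round up: n = 31.

31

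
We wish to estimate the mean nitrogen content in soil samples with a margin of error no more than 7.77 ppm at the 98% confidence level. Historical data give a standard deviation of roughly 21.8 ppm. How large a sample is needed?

For a mean, the margin of error is E = z·σ/√n, so n = (zσ/E)².
At 98% confidence, z = 2.326.
n = (2.326 × 21.8 / 7.77)² = 42.59
Round up: n = 43.

n = 43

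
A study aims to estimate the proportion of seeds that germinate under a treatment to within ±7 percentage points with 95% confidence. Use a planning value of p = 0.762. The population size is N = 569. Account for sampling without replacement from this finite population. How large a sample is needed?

114

For a proportion with margin E = 0.07 at 95% confidence, z = 1.960.
n = p̂(1−p̂)(z/E)² = 0.762 × 0.238 × (1.960/0.07)² = 142.18 — call this n₀.
Finite-population correction with N = 569: n = n₀ / (1 + (n₀−1)/N) = 142.18 / 1.248 = 113.93
Round up: n = 114.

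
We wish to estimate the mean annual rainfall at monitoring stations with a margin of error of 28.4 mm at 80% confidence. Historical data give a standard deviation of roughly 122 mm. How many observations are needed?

31

For a mean, the margin of error is E = z·σ/√n, so n = (zσ/E)².
At 80% confidence, z = 1.282.
n = (1.282 × 122 / 28.4)² = 30.33
Round up: n = 31.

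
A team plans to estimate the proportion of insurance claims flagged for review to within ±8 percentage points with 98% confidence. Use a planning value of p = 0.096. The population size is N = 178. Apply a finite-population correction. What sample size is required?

For a proportion with margin E = 0.08 at 98% confidence, z = 2.326.
n = p̂(1−p̂)(z/E)² = 0.096 × 0.904 × (2.326/0.08)² = 73.36 — call this n₀.
Finite-population correction with N = 178: n = n₀ / (1 + (n₀−1)/N) = 73.36 / 1.407 = 52.14
Round up: n = 53.

n = 53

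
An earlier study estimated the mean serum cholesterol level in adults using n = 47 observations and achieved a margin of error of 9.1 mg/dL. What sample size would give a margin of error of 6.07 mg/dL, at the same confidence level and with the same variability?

n = 106

Margin of error scales as 1/√n, so n₂ = n₁·(E₁/E₂)².
n₂ = 47 × (9.1/6.07)² = 47 × 2.248 = 105.66
Round up: n₂ = 106.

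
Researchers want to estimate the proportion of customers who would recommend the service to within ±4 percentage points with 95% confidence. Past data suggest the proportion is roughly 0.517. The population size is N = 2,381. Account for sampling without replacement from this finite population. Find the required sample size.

For a proportion with margin E = 0.04 at 95% confidence, z = 1.960.
n = p̂(1−p̂)(z/E)² = 0.517 × 0.483 × (1.960/0.04)² = 599.56 — call this n₀.
Finite-population correction with N = 2,381: n = n₀ / (1 + (n₀−1)/N) = 599.56 / 1.251 = 479.26
Round up: n = 480.

480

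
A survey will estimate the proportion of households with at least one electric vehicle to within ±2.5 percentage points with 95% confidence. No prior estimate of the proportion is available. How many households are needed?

For a proportion with margin E = 0.025 at 95% confidence, z = 1.960.
With no prior estimate, use p = 0.5, which maximizes p(1−p) at 0.25.
n = 0.25 × (z/E)² = 0.25 × (1.960/0.025)² = 1536.64
Round up: n = 1537.

n = 1537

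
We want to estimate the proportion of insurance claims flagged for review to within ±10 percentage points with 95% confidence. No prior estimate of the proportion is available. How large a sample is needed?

97

For a proportion with margin E = 0.1 at 95% confidence, z = 1.960.
With no prior estimate, use p = 0.5, which maximizes p(1−p) at 0.25.
n = 0.25 × (z/E)² = 0.25 × (1.960/0.1)² = 96.04
Round up: n = 97.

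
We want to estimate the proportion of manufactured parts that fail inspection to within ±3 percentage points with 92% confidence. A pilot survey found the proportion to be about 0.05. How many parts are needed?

n = 162

For a proportion with margin E = 0.03 at 92% confidence, z = 1.751.
n = p̂(1−p̂)(z/E)² = 0.05 × 0.95 × (1.751/0.03)² = 161.82
Round up: n = 162.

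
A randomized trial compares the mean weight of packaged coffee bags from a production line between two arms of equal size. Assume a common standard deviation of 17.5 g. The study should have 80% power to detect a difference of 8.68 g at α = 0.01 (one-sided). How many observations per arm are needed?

82 per group

For two equal groups, n per group = 2·((z_α + z_β)·σ/δ)².
z_α = 2.326; z_β = 0.842 (power 80%).
n = 2 × (3.168 × 17.5 / 8.68)² = 2 × 40.80 = 81.60
Round up: n = 82 per group.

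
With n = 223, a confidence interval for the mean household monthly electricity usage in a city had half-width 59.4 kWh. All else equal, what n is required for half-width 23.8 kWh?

1390

Margin of error scales as 1/√n, so n₂ = n₁·(E₁/E₂)².
n₂ = 223 × (59.4/23.8)² = 223 × 6.229 = 1389.07
Round up: n₂ = 1390.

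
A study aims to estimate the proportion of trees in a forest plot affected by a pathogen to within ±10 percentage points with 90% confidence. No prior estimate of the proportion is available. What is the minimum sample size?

68

For a proportion with margin E = 0.1 at 90% confidence, z = 1.645.
With no prior estimate, use p = 0.5, which maximizes p(1−p) at 0.25.
n = 0.25 × (z/E)² = 0.25 × (1.645/0.1)² = 67.65
Round up: n = 68.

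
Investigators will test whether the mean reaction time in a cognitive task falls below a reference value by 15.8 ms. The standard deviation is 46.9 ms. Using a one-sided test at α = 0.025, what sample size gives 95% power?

n = 115

For a one-sample z-test, n = ((z_α + z_β)·σ/δ)².
z_α = 1.960 (one-sided α = 0.025); z_β = 1.645 (power 95% → β = 0.05).
n = (3.605 × 46.9 / 15.8)² = 114.51
Round up: n = 115.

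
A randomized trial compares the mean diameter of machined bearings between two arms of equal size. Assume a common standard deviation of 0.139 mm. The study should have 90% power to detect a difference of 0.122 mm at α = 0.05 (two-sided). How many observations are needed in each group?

28 per group

For two equal groups, n per group = 2·((z_{α/2} + z_β)·σ/δ)².
z_{α/2} = 1.960; z_β = 1.282 (power 90%).
n = 2 × (3.242 × 0.139 / 0.122)² = 2 × 13.64 = 27.28
Round up: n = 28 per group.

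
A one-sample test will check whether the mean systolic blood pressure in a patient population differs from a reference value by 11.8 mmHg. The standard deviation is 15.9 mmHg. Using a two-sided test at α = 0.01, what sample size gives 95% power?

For a one-sample z-test, n = ((z_{α/2} + z_β)·σ/δ)².
z_{α/2} = 2.576 (two-sided α = 0.01); z_β = 1.645 (power 95% → β = 0.05).
n = (4.221 × 15.9 / 11.8)² = 32.35
Round up: n = 33.

33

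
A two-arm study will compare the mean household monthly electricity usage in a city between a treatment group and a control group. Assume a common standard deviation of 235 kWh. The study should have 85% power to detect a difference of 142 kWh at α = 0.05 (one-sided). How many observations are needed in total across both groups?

80 total

For two equal groups, n per group = 2·((z_α + z_β)·σ/δ)².
z_α = 1.645; z_β = 1.036 (power 85%).
n = 2 × (2.681 × 235 / 142)² = 2 × 19.69 = 39.38
Round up: n = 40 per group.
Total across both groups: 2 × 40 = 80.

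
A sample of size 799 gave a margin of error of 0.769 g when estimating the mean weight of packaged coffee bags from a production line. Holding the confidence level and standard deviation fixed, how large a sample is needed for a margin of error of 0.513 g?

1796

Margin of error scales as 1/√n, so n₂ = n₁·(E₁/E₂)².
n₂ = 799 × (0.769/0.513)² = 799 × 2.247 = 1795.35
Round up: n₂ = 1796.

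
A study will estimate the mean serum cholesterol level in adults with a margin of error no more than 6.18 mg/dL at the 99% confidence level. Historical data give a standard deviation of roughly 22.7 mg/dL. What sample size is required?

For a mean, the margin of error is E = z·σ/√n, so n = (zσ/E)².
At 99% confidence, z = 2.576.
n = (2.576 × 22.7 / 6.18)² = 89.53
Round up: n = 90.

90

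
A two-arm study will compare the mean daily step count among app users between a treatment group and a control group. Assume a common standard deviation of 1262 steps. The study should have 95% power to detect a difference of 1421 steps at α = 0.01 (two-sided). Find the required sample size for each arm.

For two equal groups, n per group = 2·((z_{α/2} + z_β)·σ/δ)².
z_{α/2} = 2.576; z_β = 1.645 (power 95%).
n = 2 × (4.221 × 1262 / 1421)² = 2 × 14.05 = 28.10
Round up: n = 29 per group.

29 per group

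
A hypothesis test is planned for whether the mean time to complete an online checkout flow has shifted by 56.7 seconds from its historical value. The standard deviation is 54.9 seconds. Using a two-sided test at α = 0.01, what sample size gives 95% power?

n = 17

For a one-sample z-test, n = ((z_{α/2} + z_β)·σ/δ)².
z_{α/2} = 2.576 (two-sided α = 0.01); z_β = 1.645 (power 95% → β = 0.05).
n = (4.221 × 54.9 / 56.7)² = 16.70
Round up: n = 17.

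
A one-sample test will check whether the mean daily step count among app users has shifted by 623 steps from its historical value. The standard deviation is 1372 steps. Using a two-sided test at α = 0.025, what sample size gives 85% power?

For a one-sample z-test, n = ((z_{α/2} + z_β)·σ/δ)².
z_{α/2} = 2.241 (two-sided α = 0.025); z_β = 1.036 (power 85% → β = 0.15).
n = (3.277 × 1372 / 623)² = 52.08
Round up: n = 53.

53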